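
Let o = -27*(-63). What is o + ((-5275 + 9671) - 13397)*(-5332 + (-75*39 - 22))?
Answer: 74520980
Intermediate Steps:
o = 1701
o + ((-5275 + 9671) - 13397)*(-5332 + (-75*39 - 22)) = 1701 + ((-5275 + 9671) - 13397)*(-5332 + (-75*39 - 22)) = 1701 + (4396 - 13397)*(-5332 + (-2925 - 22)) = 1701 - 9001*(-5332 - 2947) = 1701 - 9001*(-8279) = 1701 + 74519279 = 74520980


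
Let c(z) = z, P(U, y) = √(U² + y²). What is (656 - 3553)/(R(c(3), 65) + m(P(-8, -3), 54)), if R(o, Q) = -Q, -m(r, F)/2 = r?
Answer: 188305/3933 - 5794*√73/3933 ≈ 35.291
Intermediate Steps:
m(r, F) = -2*r
(656 - 3553)/(R(c(3), 65) + m(P(-8, -3), 54)) = (656 - 3553)/(-1*65 - 2*√((-8)² + (-3)²)) = -2897/(-65 - 2*√(64 + 9)) = -2897/(-65 - 2*√73)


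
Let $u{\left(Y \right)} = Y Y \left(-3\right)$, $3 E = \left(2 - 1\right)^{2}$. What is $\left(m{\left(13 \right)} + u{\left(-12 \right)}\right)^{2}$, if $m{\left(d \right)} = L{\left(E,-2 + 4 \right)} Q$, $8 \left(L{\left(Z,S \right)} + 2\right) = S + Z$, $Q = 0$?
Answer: $186624$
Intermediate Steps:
$E = \frac{1}{3}$ ($E = \frac{\left(2 - 1\right)^{2}}{3} = \frac{1^{2}}{3} = \frac{1}{3} \cdot 1 = \frac{1}{3} \approx 0.33333$)
$u{\left(Y \right)} = - 3 Y^{2}$ ($u{\left(Y \right)} = Y^{2} \left(-3\right) = - 3 Y^{2}$)
$L{\left(Z,S \right)} = -2 + \frac{S}{8} + \frac{Z}{8}$ ($L{\left(Z,S \right)} = -2 + \frac{S + Z}{8} = -2 + \left(\frac{S}{8} + \frac{Z}{8}\right) = -2 + \frac{S}{8} + \frac{Z}{8}$)
$m{\left(d \right)} = 0$ ($m{\left(d \right)} = \left(-2 + \frac{-2 + 4}{8} + \frac{1}{8} \cdot \frac{1}{3}\right) 0 = \left(-2 + \frac{1}{8} \cdot 2 + \frac{1}{24}\right) 0 = \left(-2 + \frac{1}{4} + \frac{1}{24}\right) 0 = \left(- \frac{41}{24}\right) 0 = 0$)
$\left(m{\left(13 \right)} + u{\left(-12 \right)}\right)^{2} = \left(0 - 3 \left(-12\right)^{2}\right)^{2} = \left(0 - 432\right)^{2} = \left(-432\right)^{2} = 186624$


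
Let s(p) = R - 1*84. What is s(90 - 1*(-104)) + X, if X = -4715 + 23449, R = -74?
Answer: 18576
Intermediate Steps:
X = 18734
s(p) = -158 (s(p) = -74 - 1*84 = -74 - 84 = -158)
s(90 - 1*(-104)) + X = -158 + 18734 = 18576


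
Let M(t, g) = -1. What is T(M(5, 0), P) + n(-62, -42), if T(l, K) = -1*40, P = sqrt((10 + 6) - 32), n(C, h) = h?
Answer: -82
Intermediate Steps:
P = 4*I (P = sqrt(16 - 32) = sqrt(-16) = 4*I ≈ 4.0*I)
T(l, K) = -40
T(M(5, 0), P) + n(-62, -42) = -40 - 42 = -82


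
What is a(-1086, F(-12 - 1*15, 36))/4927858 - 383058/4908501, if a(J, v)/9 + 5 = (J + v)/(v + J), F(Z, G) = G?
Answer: -8067658700/103369213337 ≈ -0.078047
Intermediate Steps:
a(J, v) = -36 (a(J, v) = -45 + 9*((J + v)/(v + J)) = -45 + 9*((J + v)/(J + v)) = -45 + 9*1 = -45 + 9 = -36)
a(-1086, F(-12 - 1*15, 36))/4927858 - 383058/4908501 = -36/4927858 - 383058/4908501 = -36*1/4927858 - 383058*1/4908501 = -18/2463929 - 3274/41953 = -8067658700/103369213337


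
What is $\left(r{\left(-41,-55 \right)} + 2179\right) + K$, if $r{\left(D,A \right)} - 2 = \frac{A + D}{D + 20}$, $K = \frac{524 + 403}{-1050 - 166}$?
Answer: $\frac{18597095}{8512} \approx 2184.8$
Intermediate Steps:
$K = - \frac{927}{1216}$ ($K = \frac{927}{-1216} = 927 \left(- \frac{1}{1216}\right) = - \frac{927}{1216} \approx -0.76234$)
$r{\left(D,A \right)} = 2 + \frac{A + D}{20 + D}$ ($r{\left(D,A \right)} = 2 + \frac{A + D}{D + 20} = 2 + \frac{A + D}{20 + D}$)
$\left(r{\left(-41,-55 \right)} + 2179\right) + K = \left(\frac{40 - 55 + 3 \left(-41\right)}{20 - 41} + 2179\right) - \frac{927}{1216} = \left(\frac{40 - 55 - 123}{-21} + 2179\right) - \frac{927}{1216} = \left(\left(- \frac{1}{21}\right) \left(-138\right) + 2179\right) - \frac{927}{1216} = \left(\frac{46}{7} + 2179\right) - \frac{927}{1216} = \frac{15299}{7} - \frac{927}{1216} = \frac{18597095}{8512}$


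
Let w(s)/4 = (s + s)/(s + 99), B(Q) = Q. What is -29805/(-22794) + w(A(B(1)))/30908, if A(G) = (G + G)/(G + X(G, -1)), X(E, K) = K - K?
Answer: 7753572637/5929684346 ≈ 1.3076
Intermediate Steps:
X(E, K) = 0
A(G) = 2 (A(G) = (G + G)/(G + 0) = (2*G)/G = 2)
w(s) = 8*s/(99 + s) (w(s) = 4*((s + s)/(s + 99)) = 4*((2*s)/(99 + s)) = 4*(2*s/(99 + s)) = 8*s/(99 + s))
-29805/(-22794) + w(A(B(1)))/30908 = -29805/(-22794) + (8*2/(99 + 2))/30908 = -29805*(-1/22794) + (8*2/101)*(1/30908) = 9935/7598 + (8*2*(1/101))*(1/30908) = 9935/7598 + (16/101)*(1/30908) = 9935/7598 + 4/780427 = 7753572637/5929684346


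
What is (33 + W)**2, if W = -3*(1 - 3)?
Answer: 1521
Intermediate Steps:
W = 6 (W = -3*(-2) = 6)
(33 + W)**2 = (33 + 6)**2 = 39**2 = 1521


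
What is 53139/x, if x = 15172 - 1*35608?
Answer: -17713/6812 ≈ -2.6003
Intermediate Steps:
x = -20436 (x = 15172 - 35608 = -20436)
53139/x = 53139/(-20436) = 53139*(-1/20436) = -17713/6812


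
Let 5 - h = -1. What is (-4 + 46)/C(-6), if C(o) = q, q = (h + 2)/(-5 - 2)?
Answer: -147/4 ≈ -36.750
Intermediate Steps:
h = 6 (h = 5 - 1*(-1) = 5 + 1 = 6)
q = -8/7 (q = (6 + 2)/(-5 - 2) = 8/(-7) = 8*(-1/7) = -8/7 ≈ -1.1429)
C(o) = -8/7
(-4 + 46)/C(-6) = (-4 + 46)/(-8/7) = 42*(-7/8) = -147/4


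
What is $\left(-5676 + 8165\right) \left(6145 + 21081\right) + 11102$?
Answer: $67776616$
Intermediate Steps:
$\left(-5676 + 8165\right) \left(6145 + 21081\right) + 11102 = 2489 \cdot 27226 + 11102 = 67765514 + 11102 = 67776616$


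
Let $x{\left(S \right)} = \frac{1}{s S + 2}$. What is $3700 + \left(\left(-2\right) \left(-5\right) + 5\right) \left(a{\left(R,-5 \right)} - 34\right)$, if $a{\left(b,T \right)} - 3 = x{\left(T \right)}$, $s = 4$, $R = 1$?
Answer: $\frac{19405}{6} \approx 3234.2$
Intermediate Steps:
$x{\left(S \right)} = \frac{1}{2 + 4 S}$ ($x{\left(S \right)} = \frac{1}{4 S + 2} = \frac{1}{2 + 4 S}$)
$a{\left(b,T \right)} = 3 + \frac{1}{2 \left(1 + 2 T\right)}$
$3700 + \left(\left(-2\right) \left(-5\right) + 5\right) \left(a{\left(R,-5 \right)} - 34\right) = 3700 + \left(\left(-2\right) \left(-5\right) + 5\right) \left(\frac{7 + 12 \left(-5\right)}{2 \left(1 + 2 \left(-5\right)\right)} - 34\right) = 3700 + \left(10 + 5\right) \left(\frac{7 - 60}{2 \left(1 - 10\right)} - 34\right) = 3700 + 15 \left(\frac{1}{2} \frac{1}{-9} \left(-53\right) - 34\right) = 3700 + 15 \left(\frac{1}{2} \left(- \frac{1}{9}\right) \left(-53\right) - 34\right) = 3700 + 15 \left(\frac{53}{18} - 34\right) = 3700 + 15 \left(- \frac{559}{18}\right) = 3700 - \frac{2795}{6} = \frac{19405}{6}$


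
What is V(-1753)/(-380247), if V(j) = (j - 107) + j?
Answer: 3613/380247 ≈ 0.0095017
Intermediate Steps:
V(j) = -107 + 2*j (V(j) = (-107 + j) + j = -107 + 2*j)
V(-1753)/(-380247) = (-107 + 2*(-1753))/(-380247) = (-107 - 3506)*(-1/380247) = -3613*(-1/380247) = 3613/380247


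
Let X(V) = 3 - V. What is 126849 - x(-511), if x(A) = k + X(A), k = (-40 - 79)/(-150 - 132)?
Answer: 35626351/282 ≈ 1.2633e+5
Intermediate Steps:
k = 119/282 (k = -119/(-282) = -119*(-1/282) = 119/282 ≈ 0.42199)
x(A) = 965/282 - A (x(A) = 119/282 + (3 - A) = 965/282 - A)
126849 - x(-511) = 126849 - (965/282 - 1*(-511)) = 126849 - (965/282 + 511) = 126849 - 1*145067/282 = 126849 - 145067/282 = 35626351/282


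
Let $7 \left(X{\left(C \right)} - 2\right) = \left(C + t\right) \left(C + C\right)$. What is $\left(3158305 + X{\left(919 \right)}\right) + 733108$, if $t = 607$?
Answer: $4292099$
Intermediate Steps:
$X{\left(C \right)} = 2 + \frac{2 C \left(607 + C\right)}{7}$ ($X{\left(C \right)} = 2 + \frac{\left(C + 607\right) \left(C + C\right)}{7} = 2 + \frac{\left(607 + C\right) 2 C}{7} = 2 + \frac{2 C \left(607 + C\right)}{7}$)
$\left(3158305 + X{\left(919 \right)}\right) + 733108 = \left(3158305 + \left(2 + \frac{2 \cdot 919^{2}}{7} + \frac{1214}{7} \cdot 919\right)\right) + 733108 = \left(3158305 + \left(2 + \frac{2}{7} \cdot 844561 + \frac{1115666}{7}\right)\right) + 733108 = \left(3158305 + \left(2 + \frac{1689122}{7} + \frac{1115666}{7}\right)\right) + 733108 = \left(3158305 + 400686\right) + 733108 = 3558991 + 733108 = 4292099$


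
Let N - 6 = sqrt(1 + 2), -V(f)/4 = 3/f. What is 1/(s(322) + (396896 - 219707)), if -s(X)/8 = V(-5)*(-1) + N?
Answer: 1476335/261547802267 + 200*sqrt(3)/784643406801 ≈ 5.6451e-6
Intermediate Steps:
V(f) = -12/f
N = 6 + sqrt(3) (N = 6 + sqrt(1 + 2) = 6 + sqrt(3) ≈ 7.7320)
s(X) = -144/5 - 8*sqrt(3) (s(X) = -8*(-12/(-5)*(-1) + (6 + sqrt(3))) = -8*(-12*(-1/5)*(-1) + (6 + sqrt(3))) = -8*((12/5)*(-1) + (6 + sqrt(3))) = -8*(-12/5 + (6 + sqrt(3))) = -8*(18/5 + sqrt(3)) = -144/5 - 8*sqrt(3))
1/(s(322) + (396896 - 219707)) = 1/((-144/5 - 8*sqrt(3)) + (396896 - 219707)) = 1/((-144/5 - 8*sqrt(3)) + 177189) = 1/(885801/5 - 8*sqrt(3))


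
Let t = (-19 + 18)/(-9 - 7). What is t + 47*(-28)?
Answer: -21055/16 ≈ -1315.9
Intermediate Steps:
t = 1/16 (t = -1/(-16) = -1*(-1/16) = 1/16 ≈ 0.062500)
t + 47*(-28) = 1/16 + 47*(-28) = 1/16 - 1316 = -21055/16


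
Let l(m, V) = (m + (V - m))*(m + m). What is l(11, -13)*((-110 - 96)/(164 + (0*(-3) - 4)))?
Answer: 14729/40 ≈ 368.23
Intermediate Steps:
l(m, V) = 2*V*m (l(m, V) = V*(2*m) = 2*V*m)
l(11, -13)*((-110 - 96)/(164 + (0*(-3) - 4))) = (2*(-13)*11)*((-110 - 96)/(164 + (0*(-3) - 4))) = -(-58916)/(164 + (0 - 4)) = -(-58916)/(164 - 4) = -(-58916)/160 = -286*(-103/80) = 14729/40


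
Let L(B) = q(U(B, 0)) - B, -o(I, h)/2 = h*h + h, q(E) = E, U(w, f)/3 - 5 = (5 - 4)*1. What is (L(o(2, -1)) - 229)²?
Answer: 44521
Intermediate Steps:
U(w, f) = 18 (U(w, f) = 15 + 3*((5 - 4)*1) = 15 + 3*(1*1) = 15 + 3*1 = 15 + 3 = 18)
o(I, h) = -2*h - 2*h² (o(I, h) = -2*(h*h + h) = -2*(h² + h) = -2*(h + h²) = -2*h - 2*h²)
L(B) = 18 - B
(L(o(2, -1)) - 229)² = ((18 - (-2)*(-1)*(1 - 1)) - 229)² = ((18 - (-2)*(-1)*0) - 229)² = ((18 - 1*0) - 229)² = ((18 + 0) - 229)² = (18 - 229)² = (-211)² = 44521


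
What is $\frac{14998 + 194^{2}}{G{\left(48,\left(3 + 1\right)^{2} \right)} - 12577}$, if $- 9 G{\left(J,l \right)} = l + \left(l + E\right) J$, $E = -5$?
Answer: $- \frac{473706}{113737} \approx -4.1649$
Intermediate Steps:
$G{\left(J,l \right)} = - \frac{l}{9} - \frac{J \left(-5 + l\right)}{9}$ ($G{\left(J,l \right)} = - \frac{l + \left(l - 5\right) J}{9} = - \frac{l + \left(-5 + l\right) J}{9} = - \frac{l + J \left(-5 + l\right)}{9} = - \frac{l}{9} - \frac{J \left(-5 + l\right)}{9}$)
$\frac{14998 + 194^{2}}{G{\left(48,\left(3 + 1\right)^{2} \right)} - 12577} = \frac{14998 + 194^{2}}{\left(- \frac{\left(3 + 1\right)^{2}}{9} + \frac{5}{9} \cdot 48 - \frac{16 \left(3 + 1\right)^{2}}{3}\right) - 12577} = \frac{14998 + 37636}{\left(- \frac{4^{2}}{9} + \frac{80}{3} - \frac{16 \cdot 4^{2}}{3}\right) - 12577} = \frac{52634}{\left(\left(- \frac{1}{9}\right) 16 + \frac{80}{3} - \frac{16}{3} \cdot 16\right) - 12577} = \frac{52634}{\left(- \frac{16}{9} + \frac{80}{3} - \frac{256}{3}\right) - 12577} = \frac{52634}{- \frac{544}{9} - 12577} = \frac{52634}{- \frac{113737}{9}} = 52634 \left(- \frac{9}{113737}\right) = - \frac{473706}{113737}$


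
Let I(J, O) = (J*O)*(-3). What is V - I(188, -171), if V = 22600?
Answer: -73844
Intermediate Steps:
I(J, O) = -3*J*O
V - I(188, -171) = 22600 - (-3)*188*(-171) = 22600 - 1*96444 = 22600 - 96444 = -73844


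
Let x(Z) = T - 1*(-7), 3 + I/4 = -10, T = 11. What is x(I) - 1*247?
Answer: -229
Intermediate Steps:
I = -52 (I = -12 + 4*(-10) = -12 - 40 = -52)
x(Z) = 18 (x(Z) = 11 - 1*(-7) = 11 + 7 = 18)
x(I) - 1*247 = 18 - 1*247 = 18 - 247 = -229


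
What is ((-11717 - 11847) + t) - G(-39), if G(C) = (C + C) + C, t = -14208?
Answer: -37655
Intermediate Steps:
G(C) = 3*C (G(C) = 2*C + C = 3*C)
((-11717 - 11847) + t) - G(-39) = ((-11717 - 11847) - 14208) - 3*(-39) = (-23564 - 14208) - 1*(-117) = -37772 + 117 = -37655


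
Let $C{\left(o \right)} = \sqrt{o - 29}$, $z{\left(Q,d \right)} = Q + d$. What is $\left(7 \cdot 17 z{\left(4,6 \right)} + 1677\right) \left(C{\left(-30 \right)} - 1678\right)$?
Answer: $-4810826 + 2867 i \sqrt{59} \approx -4.8108 \cdot 10^{6} + 22022.0 i$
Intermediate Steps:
$C{\left(o \right)} = \sqrt{-29 + o}$
$\left(7 \cdot 17 z{\left(4,6 \right)} + 1677\right) \left(C{\left(-30 \right)} - 1678\right) = \left(7 \cdot 17 \left(4 + 6\right) + 1677\right) \left(\sqrt{-29 - 30} - 1678\right) = \left(119 \cdot 10 + 1677\right) \left(\sqrt{-59} - 1678\right) = \left(1190 + 1677\right) \left(i \sqrt{59} - 1678\right) = 2867 \left(-1678 + i \sqrt{59}\right) = -4810826 + 2867 i \sqrt{59}$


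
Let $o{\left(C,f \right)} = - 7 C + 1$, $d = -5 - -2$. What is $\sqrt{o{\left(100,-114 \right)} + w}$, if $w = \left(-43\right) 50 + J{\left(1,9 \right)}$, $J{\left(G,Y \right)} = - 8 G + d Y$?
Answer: $2 i \sqrt{721} \approx 53.703 i$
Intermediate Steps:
$d = -3$ ($d = -5 + 2 = -3$)
$o{\left(C,f \right)} = 1 - 7 C$
$J{\left(G,Y \right)} = - 8 G - 3 Y$
$w = -2185$ ($w = \left(-43\right) 50 - 35 = -2150 - 35 = -2185$)
$\sqrt{o{\left(100,-114 \right)} + w} = \sqrt{\left(1 - 700\right) - 2185} = \sqrt{-699 - 2185} = \sqrt{-2884} = 2 i \sqrt{721}$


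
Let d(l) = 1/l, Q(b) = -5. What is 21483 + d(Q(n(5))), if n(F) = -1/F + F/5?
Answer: 107414/5 ≈ 21483.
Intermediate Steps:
n(F) = -1/F + F/5 (n(F) = -1/F + F*(⅕) = -1/F + F/5)
21483 + d(Q(n(5))) = 21483 + 1/(-5) = 21483 - ⅕ = 107414/5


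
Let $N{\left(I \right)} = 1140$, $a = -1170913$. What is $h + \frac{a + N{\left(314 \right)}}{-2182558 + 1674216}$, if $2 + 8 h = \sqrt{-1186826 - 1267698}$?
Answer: $\frac{2085375}{1016684} + \frac{i \sqrt{613631}}{4} \approx 2.0512 + 195.84 i$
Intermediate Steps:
$h = - \frac{1}{4} + \frac{i \sqrt{613631}}{4}$ ($h = - \frac{1}{4} + \frac{\sqrt{-1186826 - 1267698}}{8} = - \frac{1}{4} + \frac{\sqrt{-2454524}}{8} = - \frac{1}{4} + \frac{2 i \sqrt{613631}}{8} = - \frac{1}{4} + \frac{i \sqrt{613631}}{4} \approx -0.25 + 195.84 i$)
$h + \frac{a + N{\left(314 \right)}}{-2182558 + 1674216} = \left(- \frac{1}{4} + \frac{i \sqrt{613631}}{4}\right) + \frac{-1170913 + 1140}{-2182558 + 1674216} = \left(- \frac{1}{4} + \frac{i \sqrt{613631}}{4}\right) - \frac{1169773}{-508342} = \left(- \frac{1}{4} + \frac{i \sqrt{613631}}{4}\right) - - \frac{1169773}{508342} = \left(- \frac{1}{4} + \frac{i \sqrt{613631}}{4}\right) + \frac{1169773}{508342} = \frac{2085375}{1016684} + \frac{i \sqrt{613631}}{4}$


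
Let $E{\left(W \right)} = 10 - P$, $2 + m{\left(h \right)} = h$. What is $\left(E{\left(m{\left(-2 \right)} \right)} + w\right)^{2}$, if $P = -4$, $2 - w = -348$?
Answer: $132496$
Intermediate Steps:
$w = 350$ ($w = 2 - -348 = 2 + 348 = 350$)
$m{\left(h \right)} = -2 + h$
$E{\left(W \right)} = 14$ ($E{\left(W \right)} = 10 - -4 = 10 + 4 = 14$)
$\left(E{\left(m{\left(-2 \right)} \right)} + w\right)^{2} = \left(14 + 350\right)^{2} = 364^{2} = 132496$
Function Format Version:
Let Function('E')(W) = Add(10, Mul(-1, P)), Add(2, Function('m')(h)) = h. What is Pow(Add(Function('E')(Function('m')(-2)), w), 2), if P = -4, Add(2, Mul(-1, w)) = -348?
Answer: 132496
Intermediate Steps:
w = 350 (w = Add(2, Mul(-1, -348)) = Add(2, 348) = 350)
Function('m')(h) = Add(-2, h)
Function('E')(W) = 14 (Function('E')(W) = Add(10, Mul(-1, -4)) = Add(10, 4) = 14)
Pow(Add(Function('E')(Function('m')(-2)), w), 2) = Pow(Add(14, 350), 2) = Pow(364, 2) = 132496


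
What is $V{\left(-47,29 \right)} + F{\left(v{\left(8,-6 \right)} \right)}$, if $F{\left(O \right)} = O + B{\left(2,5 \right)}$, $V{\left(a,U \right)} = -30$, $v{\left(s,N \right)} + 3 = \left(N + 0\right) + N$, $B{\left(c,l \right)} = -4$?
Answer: $-49$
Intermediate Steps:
$v{\left(s,N \right)} = -3 + 2 N$ ($v{\left(s,N \right)} = -3 + \left(\left(N + 0\right) + N\right) = -3 + \left(N + N\right) = -3 + 2 N$)
$F{\left(O \right)} = -4 + O$ ($F{\left(O \right)} = O - 4 = -4 + O$)
$V{\left(-47,29 \right)} + F{\left(v{\left(8,-6 \right)} \right)} = -30 + \left(-4 + \left(-3 + 2 \left(-6\right)\right)\right) = -30 - 19 = -49$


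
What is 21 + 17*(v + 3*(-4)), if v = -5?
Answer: -268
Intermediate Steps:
21 + 17*(v + 3*(-4)) = 21 + 17*(-5 + 3*(-4)) = 21 + 17*(-5 - 12) = 21 + 17*(-17) = 21 - 289 = -268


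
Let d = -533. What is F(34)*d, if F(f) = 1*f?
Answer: -18122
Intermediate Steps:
F(f) = f
F(34)*d = 34*(-533) = -18122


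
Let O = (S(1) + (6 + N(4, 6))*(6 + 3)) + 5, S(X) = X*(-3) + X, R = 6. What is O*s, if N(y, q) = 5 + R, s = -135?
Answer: -21060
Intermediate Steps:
N(y, q) = 11 (N(y, q) = 5 + 6 = 11)
S(X) = -2*X (S(X) = -3*X + X = -2*X)
O = 156 (O = (-2*1 + (6 + 11)*(6 + 3)) + 5 = (-2 + 17*9) + 5 = (-2 + 153) + 5 = 151 + 5 = 156)
O*s = 156*(-135) = -21060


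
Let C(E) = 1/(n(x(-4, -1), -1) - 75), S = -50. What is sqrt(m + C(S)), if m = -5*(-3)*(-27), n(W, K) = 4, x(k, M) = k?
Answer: 2*I*sqrt(510419)/71 ≈ 20.125*I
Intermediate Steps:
m = -405 (m = 15*(-27) = -405)
C(E) = -1/71 (C(E) = 1/(4 - 75) = 1/(-71) = -1/71)
sqrt(m + C(S)) = sqrt(-405 - 1/71) = sqrt(-28756/71) = 2*I*sqrt(510419)/71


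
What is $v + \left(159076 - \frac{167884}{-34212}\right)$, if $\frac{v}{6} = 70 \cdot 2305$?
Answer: $\frac{9640778299}{8553} \approx 1.1272 \cdot 10^{6}$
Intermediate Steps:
$v = 968100$ ($v = 6 \cdot 70 \cdot 2305 = 6 \cdot 161350 = 968100$)
$v + \left(159076 - \frac{167884}{-34212}\right) = 968100 + \left(159076 - \frac{167884}{-34212}\right) = 968100 + \left(159076 - 167884 \left(- \frac{1}{34212}\right)\right) = 968100 + \left(159076 - - \frac{41971}{8553}\right) = 968100 + \left(159076 + \frac{41971}{8553}\right) = 968100 + \frac{1360618999}{8553} = \frac{9640778299}{8553}$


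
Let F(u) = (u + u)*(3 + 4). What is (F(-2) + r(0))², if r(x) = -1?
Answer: 841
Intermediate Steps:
F(u) = 14*u (F(u) = (2*u)*7 = 14*u)
(F(-2) + r(0))² = (14*(-2) - 1)² = (-28 - 1)² = (-29)² = 841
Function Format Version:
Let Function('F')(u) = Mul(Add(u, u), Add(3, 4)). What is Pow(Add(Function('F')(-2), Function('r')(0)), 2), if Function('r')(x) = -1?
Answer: 841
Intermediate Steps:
Function('F')(u) = Mul(14, u) (Function('F')(u) = Mul(Mul(2, u), 7) = Mul(14, u))
Pow(Add(Function('F')(-2), Function('r')(0)), 2) = Pow(Add(Mul(14, -2), -1), 2) = Pow(Add(-28, -1), 2) = Pow(-29, 2) = 841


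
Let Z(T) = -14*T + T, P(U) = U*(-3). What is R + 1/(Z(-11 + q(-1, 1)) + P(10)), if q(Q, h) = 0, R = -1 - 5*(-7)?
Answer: 3843/113 ≈ 34.009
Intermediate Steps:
P(U) = -3*U
R = 34 (R = -1 + 35 = 34)
Z(T) = -13*T
R + 1/(Z(-11 + q(-1, 1)) + P(10)) = 34 + 1/(-13*(-11 + 0) - 3*10) = 34 + 1/(-13*(-11) - 30) = 34 + 1/(143 - 30) = 34 + 1/113 = 3843/113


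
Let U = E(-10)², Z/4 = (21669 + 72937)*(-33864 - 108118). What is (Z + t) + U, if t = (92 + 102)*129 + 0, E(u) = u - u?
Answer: -53729371342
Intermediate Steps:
Z = -53729396368 (Z = 4*((21669 + 72937)*(-33864 - 108118)) = 4*(94606*(-141982)) = 4*(-13432349092) = -53729396368)
E(u) = 0
t = 25026 (t = 194*129 + 0 = 25026 + 0 = 25026)
U = 0 (U = 0² = 0)
(Z + t) + U = (-53729396368 + 25026) + 0 = -53729371342 + 0 = -53729371342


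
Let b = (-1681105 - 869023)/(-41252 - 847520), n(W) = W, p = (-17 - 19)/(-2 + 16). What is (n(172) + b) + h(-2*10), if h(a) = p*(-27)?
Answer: 379968894/1555351 ≈ 244.30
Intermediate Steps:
p = -18/7 (p = -36/14 = -36*1/14 = -18/7 ≈ -2.5714)
h(a) = 486/7 (h(a) = -18/7*(-27) = 486/7)
b = 637532/222193 (b = -2550128/(-888772) = -2550128*(-1/888772) = 637532/222193 ≈ 2.8693)
(n(172) + b) + h(-2*10) = (172 + 637532/222193) + 486/7 = 38854728/222193 + 486/7 = 379968894/1555351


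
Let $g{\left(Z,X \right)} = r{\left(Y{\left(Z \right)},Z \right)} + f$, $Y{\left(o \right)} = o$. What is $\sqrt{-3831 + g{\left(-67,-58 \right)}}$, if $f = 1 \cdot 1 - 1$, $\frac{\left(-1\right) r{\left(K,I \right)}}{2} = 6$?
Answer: $3 i \sqrt{427} \approx 61.992 i$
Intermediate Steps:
$r{\left(K,I \right)} = -12$ ($r{\left(K,I \right)} = \left(-2\right) 6 = -12$)
$f = 0$ ($f = 1 - 1 = 0$)
$g{\left(Z,X \right)} = -12$ ($g{\left(Z,X \right)} = -12 + 0 = -12$)
$\sqrt{-3831 + g{\left(-67,-58 \right)}} = \sqrt{-3831 - 12} = \sqrt{-3843} = 3 i \sqrt{427}$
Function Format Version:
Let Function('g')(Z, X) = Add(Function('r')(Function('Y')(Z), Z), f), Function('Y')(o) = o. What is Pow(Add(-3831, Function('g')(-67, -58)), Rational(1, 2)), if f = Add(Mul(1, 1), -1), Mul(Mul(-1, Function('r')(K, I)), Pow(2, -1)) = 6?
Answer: Mul(3, I, Pow(427, Rational(1, 2))) ≈ Mul(61.992, I)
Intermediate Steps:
Function('r')(K, I) = -12 (Function('r')(K, I) = Mul(-2, 6) = -12)
f = 0 (f = Add(1, -1) = 0)
Function('g')(Z, X) = -12 (Function('g')(Z, X) = Add(-12, 0) = -12)
Pow(Add(-3831, Function('g')(-67, -58)), Rational(1, 2)) = Pow(Add(-3831, -12), Rational(1, 2)) = Pow(-3843, Rational(1, 2)) = Mul(3, I, Pow(427, Rational(1, 2)))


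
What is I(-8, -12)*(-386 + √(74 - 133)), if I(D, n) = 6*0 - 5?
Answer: 1930 - 5*I*√59 ≈ 1930.0 - 38.406*I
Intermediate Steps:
I(D, n) = -5 (I(D, n) = 0 - 5 = -5)
I(-8, -12)*(-386 + √(74 - 133)) = -5*(-386 + √(74 - 133)) = -5*(-386 + √(-59)) = -5*(-386 + I*√59) = 1930 - 5*I*√59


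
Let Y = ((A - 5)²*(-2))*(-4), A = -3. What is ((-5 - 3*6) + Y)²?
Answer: 239121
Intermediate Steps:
Y = 512 (Y = ((-3 - 5)²*(-2))*(-4) = ((-8)²*(-2))*(-4) = (64*(-2))*(-4) = -128*(-4) = 512)
((-5 - 3*6) + Y)² = ((-5 - 3*6) + 512)² = ((-5 - 18) + 512)² = (-23 + 512)² = 489² = 239121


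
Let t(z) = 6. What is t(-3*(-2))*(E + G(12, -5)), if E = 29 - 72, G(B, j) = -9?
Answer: -312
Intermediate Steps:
E = -43
t(-3*(-2))*(E + G(12, -5)) = 6*(-43 - 9) = 6*(-52) = -312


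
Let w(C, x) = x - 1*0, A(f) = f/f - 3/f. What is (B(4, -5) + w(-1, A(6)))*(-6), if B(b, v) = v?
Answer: 27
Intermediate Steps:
A(f) = 1 - 3/f
w(C, x) = x (w(C, x) = x + 0 = x)
(B(4, -5) + w(-1, A(6)))*(-6) = (-5 + (-3 + 6)/6)*(-6) = (-5 + (1/6)*3)*(-6) = (-5 + 1/2)*(-6) = -9/2*(-6) = 27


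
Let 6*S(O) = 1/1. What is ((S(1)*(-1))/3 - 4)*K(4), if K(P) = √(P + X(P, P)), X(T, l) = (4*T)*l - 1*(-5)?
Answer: -73*√73/18 ≈ -34.651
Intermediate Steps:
S(O) = ⅙ (S(O) = (⅙)/1 = (⅙)*1 = ⅙)
X(T, l) = 5 + 4*T*l (X(T, l) = 4*T*l + 5 = 5 + 4*T*l)
K(P) = √(5 + P + 4*P²) (K(P) = √(P + (5 + 4*P*P)) = √(P + (5 + 4*P²)) = √(5 + P + 4*P²))
((S(1)*(-1))/3 - 4)*K(4) = (((⅙)*(-1))/3 - 4)*√(5 + 4 + 4*4²) = (-⅙*⅓ - 4)*√(5 + 4 + 4*16) = (-1/18 - 4)*√(5 + 4 + 64) = -73*√73/18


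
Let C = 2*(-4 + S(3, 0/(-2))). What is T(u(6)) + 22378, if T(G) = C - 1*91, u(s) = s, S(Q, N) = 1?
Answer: 22281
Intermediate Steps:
C = -6 (C = 2*(-4 + 1) = 2*(-3) = -6)
T(G) = -97 (T(G) = -6 - 1*91 = -6 - 91 = -97)
T(u(6)) + 22378 = -97 + 22378 = 22281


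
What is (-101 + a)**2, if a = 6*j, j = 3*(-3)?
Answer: 24025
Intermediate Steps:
j = -9
a = -54 (a = 6*(-9) = -54)
(-101 + a)**2 = (-101 - 54)**2 = (-155)**2 = 24025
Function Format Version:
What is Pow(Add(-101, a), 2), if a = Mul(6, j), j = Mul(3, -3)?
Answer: 24025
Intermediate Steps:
j = -9
a = -54 (a = Mul(6, -9) = -54)
Pow(Add(-101, a), 2) = Pow(Add(-101, -54), 2) = Pow(-155, 2) = 24025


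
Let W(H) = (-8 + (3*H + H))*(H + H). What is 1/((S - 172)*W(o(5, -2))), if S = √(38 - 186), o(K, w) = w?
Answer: -43/475712 - I*√37/951424 ≈ -9.0391e-5 - 6.3933e-6*I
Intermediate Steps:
S = 2*I*√37 (S = √(-148) = 2*I*√37 ≈ 12.166*I)
W(H) = 2*H*(-8 + 4*H) (W(H) = (-8 + 4*H)*(2*H) = 2*H*(-8 + 4*H))
1/((S - 172)*W(o(5, -2))) = 1/((2*I*√37 - 172)*(8*(-2)*(-2 - 2))) = 1/((-172 + 2*I*√37)*(8*(-2)*(-4))) = 1/((-172 + 2*I*√37)*64) = 1/(-11008 + 128*I*√37)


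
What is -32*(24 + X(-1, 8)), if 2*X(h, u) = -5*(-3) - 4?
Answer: -944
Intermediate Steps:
X(h, u) = 11/2 (X(h, u) = (-5*(-3) - 4)/2 = (15 - 4)/2 = (1/2)*11 = 11/2)
-32*(24 + X(-1, 8)) = -32*(24 + 11/2) = -32*59/2 = -944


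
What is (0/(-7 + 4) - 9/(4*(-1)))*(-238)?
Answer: -1071/2 ≈ -535.50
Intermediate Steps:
(0/(-7 + 4) - 9/(4*(-1)))*(-238) = (0/(-3) - 9/(-4))*(-238) = (0*(-⅓) - 9*(-¼))*(-238) = (0 + 9/4)*(-238) = (9/4)*(-238) = -1071/2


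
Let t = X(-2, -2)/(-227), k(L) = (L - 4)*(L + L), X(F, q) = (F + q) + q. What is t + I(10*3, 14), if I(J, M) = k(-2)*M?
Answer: 76278/227 ≈ 336.03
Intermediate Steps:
X(F, q) = F + 2*q
k(L) = 2*L*(-4 + L) (k(L) = (-4 + L)*(2*L) = 2*L*(-4 + L))
I(J, M) = 24*M (I(J, M) = (2*(-2)*(-4 - 2))*M = (2*(-2)*(-6))*M = 24*M)
t = 6/227 (t = (-2 + 2*(-2))/(-227) = (-2 - 4)*(-1/227) = -6*(-1/227) = 6/227 ≈ 0.026432)
t + I(10*3, 14) = 6/227 + 24*14 = 6/227 + 336 = 76278/227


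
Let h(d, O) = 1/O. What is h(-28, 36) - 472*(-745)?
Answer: 12659041/36 ≈ 3.5164e+5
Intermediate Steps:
h(-28, 36) - 472*(-745) = 1/36 - 472*(-745) = 1/36 + 351640 = 12659041/36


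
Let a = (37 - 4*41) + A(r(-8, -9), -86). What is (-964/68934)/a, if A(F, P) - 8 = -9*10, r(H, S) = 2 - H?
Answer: 482/7203603 ≈ 6.6911e-5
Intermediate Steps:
A(F, P) = -82 (A(F, P) = 8 - 9*10 = 8 - 90 = -82)
a = -209 (a = (37 - 4*41) - 82 = (37 - 164) - 82 = -127 - 82 = -209)
(-964/68934)/a = -964/68934/(-209) = -964*1/68934*(-1/209) = -482/34467*(-1/209) = 482/7203603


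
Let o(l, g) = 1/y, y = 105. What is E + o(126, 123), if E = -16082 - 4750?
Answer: -2187359/105 ≈ -20832.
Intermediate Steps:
E = -20832
o(l, g) = 1/105
E + o(126, 123) = -20832 + 1/105 = -2187359/105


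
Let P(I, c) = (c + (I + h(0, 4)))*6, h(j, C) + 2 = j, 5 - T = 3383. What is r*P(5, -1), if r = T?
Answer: -40536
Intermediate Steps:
T = -3378 (T = 5 - 1*3383 = 5 - 3383 = -3378)
h(j, C) = -2 + j
r = -3378
P(I, c) = -12 + 6*I + 6*c (P(I, c) = (c + (I + (-2 + 0)))*6 = (c + (I - 2))*6 = (c + (-2 + I))*6 = (-2 + I + c)*6 = -12 + 6*I + 6*c)
r*P(5, -1) = -3378*(-12 + 6*5 + 6*(-1)) = -3378*(-12 + 30 - 6) = -3378*12 = -40536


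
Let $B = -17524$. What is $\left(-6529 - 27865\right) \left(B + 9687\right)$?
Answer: $269545778$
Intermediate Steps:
$\left(-6529 - 27865\right) \left(B + 9687\right) = \left(-6529 - 27865\right) \left(-17524 + 9687\right) = \left(-34394\right) \left(-7837\right) = 269545778$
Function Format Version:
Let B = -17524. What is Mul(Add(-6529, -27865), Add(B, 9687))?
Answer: 269545778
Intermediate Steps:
Mul(Add(-6529, -27865), Add(B, 9687)) = Mul(Add(-6529, -27865), Add(-17524, 9687)) = Mul(-34394, -7837) = 269545778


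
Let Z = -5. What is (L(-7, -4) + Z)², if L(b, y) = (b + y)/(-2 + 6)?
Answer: 961/16 ≈ 60.063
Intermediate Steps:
L(b, y) = b/4 + y/4 (L(b, y) = (b + y)/4 = (b + y)*(¼) = b/4 + y/4)
(L(-7, -4) + Z)² = (((¼)*(-7) + (¼)*(-4)) - 5)² = ((-7/4 - 1) - 5)² = (-11/4 - 5)² = (-31/4)² = 961/16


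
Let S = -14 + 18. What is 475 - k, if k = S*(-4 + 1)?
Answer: 487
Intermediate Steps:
S = 4
k = -12 (k = 4*(-4 + 1) = 4*(-3) = -12)
475 - k = 475 - 1*(-12) = 475 + 12 = 487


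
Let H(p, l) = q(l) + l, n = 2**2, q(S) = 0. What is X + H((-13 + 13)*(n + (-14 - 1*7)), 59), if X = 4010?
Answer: 4069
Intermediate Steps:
n = 4
H(p, l) = l (H(p, l) = 0 + l = l)
X + H((-13 + 13)*(n + (-14 - 1*7)), 59) = 4010 + 59 = 4069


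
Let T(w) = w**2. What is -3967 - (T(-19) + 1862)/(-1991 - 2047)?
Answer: -5338841/1346 ≈ -3966.4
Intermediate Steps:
-3967 - (T(-19) + 1862)/(-1991 - 2047) = -3967 - ((-19)**2 + 1862)/(-1991 - 2047) = -3967 - (361 + 1862)/(-4038) = -3967 - 2223*(-1)/4038 = -3967 - 1*(-741/1346) = -3967 + 741/1346 = -5338841/1346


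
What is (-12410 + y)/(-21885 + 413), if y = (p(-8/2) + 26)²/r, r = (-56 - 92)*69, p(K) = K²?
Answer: 10561057/18272672 ≈ 0.57797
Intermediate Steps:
r = -10212 (r = -148*69 = -10212)
y = -147/851 (y = ((-8/2)² + 26)²/(-10212) = ((-8*½)² + 26)²*(-1/10212) = ((-4)² + 26)²*(-1/10212) = (16 + 26)²*(-1/10212) = 42²*(-1/10212) = 1764*(-1/10212) = -147/851 ≈ -0.17274)
(-12410 + y)/(-21885 + 413) = (-12410 - 147/851)/(-21885 + 413) = -10561057/851/(-21472) = -10561057/851*(-1/21472) = 10561057/18272672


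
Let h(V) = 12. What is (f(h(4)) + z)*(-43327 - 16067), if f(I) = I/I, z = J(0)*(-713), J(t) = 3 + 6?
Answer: 381071904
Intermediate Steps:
J(t) = 9
z = -6417 (z = 9*(-713) = -6417)
f(I) = 1
(f(h(4)) + z)*(-43327 - 16067) = (1 - 6417)*(-43327 - 16067) = -6416*(-59394) = 381071904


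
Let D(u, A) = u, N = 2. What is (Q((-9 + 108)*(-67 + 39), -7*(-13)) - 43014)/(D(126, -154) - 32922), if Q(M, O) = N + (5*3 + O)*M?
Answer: 84211/8199 ≈ 10.271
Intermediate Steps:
Q(M, O) = 2 + M*(15 + O) (Q(M, O) = 2 + (5*3 + O)*M = 2 + (15 + O)*M = 2 + M*(15 + O))
(Q((-9 + 108)*(-67 + 39), -7*(-13)) - 43014)/(D(126, -154) - 32922) = ((2 + 15*((-9 + 108)*(-67 + 39)) + ((-9 + 108)*(-67 + 39))*(-7*(-13))) - 43014)/(126 - 32922) = ((2 + 15*(99*(-28)) + (99*(-28))*91) - 43014)/(-32796) = ((2 + 15*(-2772) - 2772*91) - 43014)*(-1/32796) = ((2 - 41580 - 252252) - 43014)*(-1/32796) = (-293830 - 43014)*(-1/32796) = -336844*(-1/32796) = 84211/8199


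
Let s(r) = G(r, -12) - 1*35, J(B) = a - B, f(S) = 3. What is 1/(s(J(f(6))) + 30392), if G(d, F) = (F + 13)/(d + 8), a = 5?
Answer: 10/303571 ≈ 3.2941e-5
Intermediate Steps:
J(B) = 5 - B
G(d, F) = (13 + F)/(8 + d)
s(r) = -35 + 1/(8 + r) (s(r) = (13 - 12)/(8 + r) - 1*35 = 1/(8 + r) - 35 = -35 + 1/(8 + r))
1/(s(J(f(6))) + 30392) = 1/((-279 - 35*(5 - 1*3))/(8 + (5 - 1*3)) + 30392) = 1/((-279 - 35*(5 - 3))/(8 + (5 - 3)) + 30392) = 1/((-279 - 35*2)/(8 + 2) + 30392) = 1/((-279 - 70)/10 + 30392) = 1/((1/10)*(-349) + 30392) = 1/(-349/10 + 30392) = 1/(303571/10) = 10/303571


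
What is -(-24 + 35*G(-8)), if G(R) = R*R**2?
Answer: 17944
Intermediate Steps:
G(R) = R**3
-(-24 + 35*G(-8)) = -(-24 + 35*(-8)**3) = -(-24 + 35*(-512)) = -(-24 - 17920) = -1*(-17944) = 17944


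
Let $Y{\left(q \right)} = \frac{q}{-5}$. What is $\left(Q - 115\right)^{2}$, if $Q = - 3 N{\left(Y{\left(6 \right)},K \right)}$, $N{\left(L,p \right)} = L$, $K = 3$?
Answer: $\frac{310249}{25} \approx 12410.0$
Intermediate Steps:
$Y{\left(q \right)} = - \frac{q}{5}$ ($Y{\left(q \right)} = q \left(- \frac{1}{5}\right) = - \frac{q}{5}$)
$Q = \frac{18}{5}$ ($Q = - 3 \left(\left(- \frac{1}{5}\right) 6\right) = \left(-3\right) \left(- \frac{6}{5}\right) = \frac{18}{5} \approx 3.6$)
$\left(Q - 115\right)^{2} = \left(\frac{18}{5} - 115\right)^{2} = \left(- \frac{557}{5}\right)^{2} = \frac{310249}{25}$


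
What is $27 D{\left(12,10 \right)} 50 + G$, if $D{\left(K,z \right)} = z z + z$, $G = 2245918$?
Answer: $2394418$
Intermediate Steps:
$D{\left(K,z \right)} = z + z^{2}$ ($D{\left(K,z \right)} = z^{2} + z = z + z^{2}$)
$27 D{\left(12,10 \right)} 50 + G = 27 \cdot 10 \left(1 + 10\right) 50 + 2245918 = 27 \cdot 10 \cdot 11 \cdot 50 + 2245918 = 27 \cdot 110 \cdot 50 + 2245918 = 2970 \cdot 50 + 2245918 = 148500 + 2245918 = 2394418$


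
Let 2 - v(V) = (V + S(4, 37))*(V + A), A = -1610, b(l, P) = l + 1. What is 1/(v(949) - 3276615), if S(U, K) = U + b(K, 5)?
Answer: -1/2621562 ≈ -3.8145e-7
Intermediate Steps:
b(l, P) = 1 + l
S(U, K) = 1 + K + U (S(U, K) = U + (1 + K) = 1 + K + U)
v(V) = 2 - (-1610 + V)*(42 + V) (v(V) = 2 - (V + (1 + 37 + 4))*(V - 1610) = 2 - (V + 42)*(-1610 + V) = 2 - (42 + V)*(-1610 + V) = 2 - (-1610 + V)*(42 + V))
1/(v(949) - 3276615) = 1/((67622 - 1*949² + 1568*949) - 3276615) = 1/((67622 - 1*900601 + 1488032) - 3276615) = 1/((67622 - 900601 + 1488032) - 3276615) = 1/(655053 - 3276615) = 1/(-2621562) = -1/2621562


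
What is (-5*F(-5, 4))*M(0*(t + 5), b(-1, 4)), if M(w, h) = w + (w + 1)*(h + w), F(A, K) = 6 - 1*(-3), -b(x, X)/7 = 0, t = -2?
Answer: 0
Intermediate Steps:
b(x, X) = 0 (b(x, X) = -7*0 = 0)
F(A, K) = 9 (F(A, K) = 6 + 3 = 9)
M(w, h) = w + (1 + w)*(h + w)
(-5*F(-5, 4))*M(0*(t + 5), b(-1, 4)) = (-5*9)*(0 + (0*(-2 + 5))**2 + 2*(0*(-2 + 5)) + 0*(0*(-2 + 5))) = -45*(0 + (0*3)**2 + 2*(0*3) + 0*(0*3)) = -45*(0 + 0**2 + 2*0 + 0*0) = -45*(0 + 0 + 0 + 0) = -45*0 = 0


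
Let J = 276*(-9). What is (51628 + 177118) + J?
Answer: 226262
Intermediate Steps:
J = -2484
(51628 + 177118) + J = (51628 + 177118) - 2484 = 228746 - 2484 = 226262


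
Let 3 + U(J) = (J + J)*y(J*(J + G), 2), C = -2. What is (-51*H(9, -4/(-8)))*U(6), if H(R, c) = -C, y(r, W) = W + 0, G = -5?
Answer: -2142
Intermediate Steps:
y(r, W) = W
H(R, c) = 2 (H(R, c) = -1*(-2) = 2)
U(J) = -3 + 4*J (U(J) = -3 + (J + J)*2 = -3 + (2*J)*2 = -3 + 4*J)
(-51*H(9, -4/(-8)))*U(6) = (-51*2)*(-3 + 4*6) = -102*(-3 + 24) = -102*21 = -2142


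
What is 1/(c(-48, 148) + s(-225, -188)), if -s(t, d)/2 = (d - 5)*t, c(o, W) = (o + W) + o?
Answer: -1/86798 ≈ -1.1521e-5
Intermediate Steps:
c(o, W) = W + 2*o (c(o, W) = (W + o) + o = W + 2*o)
s(t, d) = -2*t*(-5 + d) (s(t, d) = -2*(d - 5)*t = -2*(-5 + d)*t = -2*t*(-5 + d))
1/(c(-48, 148) + s(-225, -188)) = 1/((148 + 2*(-48)) + 2*(-225)*(5 - 1*(-188))) = 1/((148 - 96) + 2*(-225)*(5 + 188)) = 1/(52 + 2*(-225)*193) = 1/(52 - 86850) = 1/(-86798) = -1/86798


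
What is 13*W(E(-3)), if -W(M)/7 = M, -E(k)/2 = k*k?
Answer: 1638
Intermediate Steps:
E(k) = -2*k² (E(k) = -2*k*k = -2*k²)
W(M) = -7*M
13*W(E(-3)) = 13*(-(-14)*(-3)²) = 13*(-(-14)*9) = 13*(-7*(-18)) = 13*126 = 1638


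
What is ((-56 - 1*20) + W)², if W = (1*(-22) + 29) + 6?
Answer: 3969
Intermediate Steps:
W = 13 (W = (-22 + 29) + 6 = 7 + 6 = 13)
((-56 - 1*20) + W)² = ((-56 - 1*20) + 13)² = ((-56 - 20) + 13)² = (-76 + 13)² = (-63)² = 3969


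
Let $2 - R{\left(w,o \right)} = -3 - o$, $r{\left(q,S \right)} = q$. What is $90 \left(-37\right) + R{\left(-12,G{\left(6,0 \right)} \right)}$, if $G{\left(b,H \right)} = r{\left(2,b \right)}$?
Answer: $-3323$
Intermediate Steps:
$G{\left(b,H \right)} = 2$
$R{\left(w,o \right)} = 5 + o$ ($R{\left(w,o \right)} = 2 - \left(-3 - o\right) = 2 + \left(3 + o\right) = 5 + o$)
$90 \left(-37\right) + R{\left(-12,G{\left(6,0 \right)} \right)} = 90 \left(-37\right) + \left(5 + 2\right) = -3330 + 7 = -3323$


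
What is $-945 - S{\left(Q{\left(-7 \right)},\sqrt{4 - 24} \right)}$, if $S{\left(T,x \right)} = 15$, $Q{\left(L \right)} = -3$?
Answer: $-960$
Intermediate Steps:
$-945 - S{\left(Q{\left(-7 \right)},\sqrt{4 - 24} \right)} = -945 - 15 = -960$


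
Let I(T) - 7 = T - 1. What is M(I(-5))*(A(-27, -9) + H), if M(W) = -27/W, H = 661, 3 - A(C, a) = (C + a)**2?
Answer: 17064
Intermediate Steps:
A(C, a) = 3 - (C + a)**2
I(T) = 6 + T (I(T) = 7 + (T - 1) = 7 + (-1 + T) = 6 + T)
M(I(-5))*(A(-27, -9) + H) = (-27/(6 - 5))*((3 - (-27 - 9)**2) + 661) = (-27/1)*((3 - 1*(-36)**2) + 661) = (-27*1)*((3 - 1*1296) + 661) = -27*((3 - 1296) + 661) = -27*(-1293 + 661) = -27*(-632) = 17064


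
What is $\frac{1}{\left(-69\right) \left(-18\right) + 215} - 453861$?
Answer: $- \frac{661275476}{1457} \approx -4.5386 \cdot 10^{5}$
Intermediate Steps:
$\frac{1}{\left(-69\right) \left(-18\right) + 215} - 453861 = \frac{1}{1242 + 215} - 453861 = \frac{1}{1457} - 453861 = - \frac{661275476}{1457}$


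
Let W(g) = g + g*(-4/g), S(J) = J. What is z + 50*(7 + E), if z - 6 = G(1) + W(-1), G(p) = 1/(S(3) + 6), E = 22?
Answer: 13060/9 ≈ 1451.1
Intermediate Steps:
W(g) = -4 + g (W(g) = g - 4 = -4 + g)
G(p) = ⅑ (G(p) = 1/(3 + 6) = 1/9 = ⅑)
z = 10/9 (z = 6 + (⅑ + (-4 - 1)) = 6 + (⅑ - 5) = 6 - 44/9 = 10/9 ≈ 1.1111)
z + 50*(7 + E) = 10/9 + 50*(7 + 22) = 10/9 + 50*29 = 10/9 + 1450 = 13060/9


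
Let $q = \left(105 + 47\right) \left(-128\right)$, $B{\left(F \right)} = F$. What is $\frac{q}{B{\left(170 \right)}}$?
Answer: $- \frac{9728}{85} \approx -114.45$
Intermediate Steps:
$q = -19456$ ($q = 152 \left(-128\right) = -19456$)
$\frac{q}{B{\left(170 \right)}} = - \frac{19456}{170} = \left(-19456\right) \frac{1}{170} = - \frac{9728}{85}$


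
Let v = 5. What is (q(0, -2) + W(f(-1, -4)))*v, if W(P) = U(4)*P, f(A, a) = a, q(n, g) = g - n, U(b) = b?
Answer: -90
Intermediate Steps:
W(P) = 4*P
(q(0, -2) + W(f(-1, -4)))*v = ((-2 - 1*0) + 4*(-4))*5 = ((-2 + 0) - 16)*5 = (-2 - 16)*5 = -18*5 = -90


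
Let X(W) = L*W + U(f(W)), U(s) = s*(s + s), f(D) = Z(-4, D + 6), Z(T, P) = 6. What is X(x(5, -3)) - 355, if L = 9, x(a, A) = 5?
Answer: -238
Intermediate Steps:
f(D) = 6
U(s) = 2*s**2 (U(s) = s*(2*s) = 2*s**2)
X(W) = 72 + 9*W (X(W) = 9*W + 2*6**2 = 9*W + 2*36 = 9*W + 72 = 72 + 9*W)
X(x(5, -3)) - 355 = (72 + 9*5) - 355 = (72 + 45) - 355 = 117 - 355 = -238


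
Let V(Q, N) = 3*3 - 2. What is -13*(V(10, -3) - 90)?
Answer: 1079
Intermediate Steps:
V(Q, N) = 7 (V(Q, N) = 9 - 2 = 7)
-13*(V(10, -3) - 90) = -13*(7 - 90) = -13*(-83) = 1079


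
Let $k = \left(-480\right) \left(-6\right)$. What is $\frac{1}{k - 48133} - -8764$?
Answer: $\frac{396597291}{45253} \approx 8764.0$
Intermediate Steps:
$k = 2880$
$\frac{1}{k - 48133} - -8764 = \frac{1}{2880 - 48133} - -8764 = \frac{1}{-45253} + 8764 = - \frac{1}{45253} + 8764 = \frac{396597291}{45253}$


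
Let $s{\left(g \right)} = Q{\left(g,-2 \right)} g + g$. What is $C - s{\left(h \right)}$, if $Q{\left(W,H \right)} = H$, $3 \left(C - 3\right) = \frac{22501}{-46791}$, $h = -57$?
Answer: $- \frac{7602643}{140373} \approx -54.16$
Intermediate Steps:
$C = \frac{398618}{140373}$ ($C = 3 + \frac{22501 \frac{1}{-46791}}{3} = 3 + \frac{22501 \left(- \frac{1}{46791}\right)}{3} = 3 + \frac{1}{3} \left(- \frac{22501}{46791}\right) = 3 - \frac{22501}{140373} = \frac{398618}{140373} \approx 2.8397$)
$s{\left(g \right)} = - g$ ($s{\left(g \right)} = - 2 g + g = - g$)
$C - s{\left(h \right)} = \frac{398618}{140373} - \left(-1\right) \left(-57\right) = \frac{398618}{140373} - 57 = - \frac{7602643}{140373}$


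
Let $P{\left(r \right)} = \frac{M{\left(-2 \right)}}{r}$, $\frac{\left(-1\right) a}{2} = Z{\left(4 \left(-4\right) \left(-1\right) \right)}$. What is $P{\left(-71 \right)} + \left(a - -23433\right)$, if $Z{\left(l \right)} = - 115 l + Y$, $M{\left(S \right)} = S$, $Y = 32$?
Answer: $\frac{1920481}{71} \approx 27049.0$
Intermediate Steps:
$Z{\left(l \right)} = 32 - 115 l$ ($Z{\left(l \right)} = - 115 l + 32 = 32 - 115 l$)
$a = 3616$ ($a = - 2 \left(32 - 115 \cdot 4 \left(-4\right) \left(-1\right)\right) = - 2 \left(32 - 115 \left(\left(-16\right) \left(-1\right)\right)\right) = - 2 \left(32 - 1840\right) = \left(-2\right) \left(-1808\right) = 3616$)
$P{\left(r \right)} = - \frac{2}{r}$
$P{\left(-71 \right)} + \left(a - -23433\right) = - \frac{2}{-71} + \left(3616 - -23433\right) = \left(-2\right) \left(- \frac{1}{71}\right) + \left(3616 + 23433\right) = \frac{2}{71} + 27049 = \frac{1920481}{71}$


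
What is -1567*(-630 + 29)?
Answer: 941767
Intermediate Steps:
-1567*(-630 + 29) = -1567*(-601) = 941767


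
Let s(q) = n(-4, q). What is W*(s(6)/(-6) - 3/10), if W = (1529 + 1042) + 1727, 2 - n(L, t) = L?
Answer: -27937/5 ≈ -5587.4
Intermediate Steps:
n(L, t) = 2 - L
s(q) = 6 (s(q) = 2 - 1*(-4) = 2 + 4 = 6)
W = 4298 (W = 2571 + 1727 = 4298)
W*(s(6)/(-6) - 3/10) = 4298*(6/(-6) - 3/10) = 4298*(6*(-⅙) - 3*⅒) = 4298*(-1 - 3/10) = 4298*(-13/10) = -27937/5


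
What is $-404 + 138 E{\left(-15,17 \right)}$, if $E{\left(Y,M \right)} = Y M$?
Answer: $-35594$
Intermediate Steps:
$E{\left(Y,M \right)} = M Y$
$-404 + 138 E{\left(-15,17 \right)} = -404 + 138 \cdot 17 \left(-15\right) = -404 + 138 \left(-255\right) = -404 - 35190 = -35594$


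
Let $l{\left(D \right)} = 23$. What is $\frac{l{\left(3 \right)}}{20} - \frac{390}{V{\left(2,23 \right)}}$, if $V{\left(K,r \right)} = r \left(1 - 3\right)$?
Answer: $\frac{4429}{460} \approx 9.6283$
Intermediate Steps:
$V{\left(K,r \right)} = - 2 r$ ($V{\left(K,r \right)} = r \left(-2\right) = - 2 r$)
$\frac{l{\left(3 \right)}}{20} - \frac{390}{V{\left(2,23 \right)}} = \frac{23}{20} - \frac{390}{\left(-2\right) 23} = 23 \cdot \frac{1}{20} - \frac{390}{-46} = \frac{23}{20} - - \frac{195}{23} = \frac{23}{20} + \frac{195}{23} = \frac{4429}{460}$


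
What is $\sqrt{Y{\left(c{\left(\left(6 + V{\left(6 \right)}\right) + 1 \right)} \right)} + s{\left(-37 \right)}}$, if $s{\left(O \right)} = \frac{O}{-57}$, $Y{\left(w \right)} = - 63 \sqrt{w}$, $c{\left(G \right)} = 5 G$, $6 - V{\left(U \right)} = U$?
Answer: $\frac{\sqrt{2109 - 204687 \sqrt{35}}}{57} \approx 19.289 i$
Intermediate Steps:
$V{\left(U \right)} = 6 - U$
$s{\left(O \right)} = - \frac{O}{57}$ ($s{\left(O \right)} = O \left(- \frac{1}{57}\right) = - \frac{O}{57}$)
$\sqrt{Y{\left(c{\left(\left(6 + V{\left(6 \right)}\right) + 1 \right)} \right)} + s{\left(-37 \right)}} = \sqrt{- 63 \sqrt{5 \left(\left(6 + \left(6 - 6\right)\right) + 1\right)} - - \frac{37}{57}} = \sqrt{- 63 \sqrt{5 \left(\left(6 + \left(6 - 6\right)\right) + 1\right)} + \frac{37}{57}} = \sqrt{- 63 \sqrt{5 \left(\left(6 + 0\right) + 1\right)} + \frac{37}{57}} = \sqrt{- 63 \sqrt{5 \left(6 + 1\right)} + \frac{37}{57}} = \sqrt{- 63 \sqrt{5 \cdot 7} + \frac{37}{57}} = \sqrt{- 63 \sqrt{35} + \frac{37}{57}} = \sqrt{\frac{37}{57} - 63 \sqrt{35}}$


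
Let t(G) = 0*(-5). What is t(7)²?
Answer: 0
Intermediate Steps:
t(G) = 0
t(7)² = 0² = 0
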